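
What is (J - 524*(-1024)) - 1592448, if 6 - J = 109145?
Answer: -1165011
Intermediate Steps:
J = -109139 (J = 6 - 1*109145 = 6 - 109145 = -109139)
(J - 524*(-1024)) - 1592448 = (-109139 - 524*(-1024)) - 1592448 = (-109139 + 536576) - 1592448 = 427437 - 1592448 = -1165011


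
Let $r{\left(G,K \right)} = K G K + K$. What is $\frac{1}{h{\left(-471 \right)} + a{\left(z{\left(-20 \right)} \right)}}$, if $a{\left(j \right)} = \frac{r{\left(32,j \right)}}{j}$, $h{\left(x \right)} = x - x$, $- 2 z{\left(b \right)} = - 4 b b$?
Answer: $\frac{1}{25601} \approx 3.9061 \cdot 10^{-5}$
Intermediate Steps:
$z{\left(b \right)} = 2 b^{2}$ ($z{\left(b \right)} = - \frac{- 4 b b}{2} = - \frac{\left(-4\right) b^{2}}{2} = 2 b^{2}$)
$h{\left(x \right)} = 0$
$r{\left(G,K \right)} = K + G K^{2}$ ($r{\left(G,K \right)} = G K K + K = G K^{2} + K = K + G K^{2}$)
$a{\left(j \right)} = 1 + 32 j$ ($a{\left(j \right)} = \frac{j \left(1 + 32 j\right)}{j} = 1 + 32 j$)
$\frac{1}{h{\left(-471 \right)} + a{\left(z{\left(-20 \right)} \right)}} = \frac{1}{0 + \left(1 + 32 \cdot 2 \left(-20\right)^{2}\right)} = \frac{1}{0 + \left(1 + 32 \cdot 2 \cdot 400\right)} = \frac{1}{0 + \left(1 + 32 \cdot 800\right)} = \frac{1}{0 + \left(1 + 25600\right)} = \frac{1}{0 + 25601} = \frac{1}{25601}$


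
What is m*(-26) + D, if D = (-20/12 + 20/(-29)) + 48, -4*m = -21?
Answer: -15809/174 ≈ -90.856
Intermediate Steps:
m = 21/4 (m = -1/4*(-21) = 21/4 ≈ 5.2500)
D = 3971/87 (D = (-20*1/12 + 20*(-1/29)) + 48 = (-5/3 - 20/29) + 48 = -205/87 + 48 = 3971/87 ≈ 45.644)
m*(-26) + D = (21/4)*(-26) + 3971/87 = -273/2 + 3971/87 = -15809/174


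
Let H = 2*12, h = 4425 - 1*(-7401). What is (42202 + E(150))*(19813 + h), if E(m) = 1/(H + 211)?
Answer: 313778864969/235 ≈ 1.3352e+9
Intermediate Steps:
h = 11826 (h = 4425 + 7401 = 11826)
H = 24
E(m) = 1/235 (E(m) = 1/(24 + 211) = 1/235)
(42202 + E(150))*(19813 + h) = (42202 + 1/235)*(19813 + 11826) = (9917471/235)*31639 = 313778864969/235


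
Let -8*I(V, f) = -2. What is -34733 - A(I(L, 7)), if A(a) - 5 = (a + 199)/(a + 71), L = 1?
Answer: -9901127/285 ≈ -34741.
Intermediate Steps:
I(V, f) = ¼ (I(V, f) = -⅛*(-2) = ¼)
A(a) = 5 + (199 + a)/(71 + a) (A(a) = 5 + (a + 199)/(a + 71) = 5 + (199 + a)/(71 + a))
-34733 - A(I(L, 7)) = -34733 - 2*(277 + 3*(¼))/(71 + ¼) = -34733 - 2*(277 + ¾)/285/4 = -34733 - 2*4*1111/(285*4) = -34733 - 1*2222/285 = -34733 - 2222/285 = -9901127/285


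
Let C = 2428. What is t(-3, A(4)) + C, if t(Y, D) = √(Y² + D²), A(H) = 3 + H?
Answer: 2428 + √58 ≈ 2435.6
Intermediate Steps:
t(Y, D) = √(D² + Y²)
t(-3, A(4)) + C = √((3 + 4)² + (-3)²) + 2428 = √(7² + 9) + 2428 = √(49 + 9) + 2428 = √58 + 2428 = 2428 + √58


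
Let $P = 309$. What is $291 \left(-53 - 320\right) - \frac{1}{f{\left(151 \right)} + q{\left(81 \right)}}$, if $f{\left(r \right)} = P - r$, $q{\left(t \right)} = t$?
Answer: $- \frac{25941778}{239} \approx -1.0854 \cdot 10^{5}$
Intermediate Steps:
$f{\left(r \right)} = 309 - r$
$291 \left(-53 - 320\right) - \frac{1}{f{\left(151 \right)} + q{\left(81 \right)}} = 291 \left(-53 - 320\right) - \frac{1}{\left(309 - 151\right) + 81} = 291 \left(-373\right) - \frac{1}{\left(309 - 151\right) + 81} = -108543 - \frac{1}{158 + 81} = -108543 - \frac{1}{239} = - \frac{25941778}{239}$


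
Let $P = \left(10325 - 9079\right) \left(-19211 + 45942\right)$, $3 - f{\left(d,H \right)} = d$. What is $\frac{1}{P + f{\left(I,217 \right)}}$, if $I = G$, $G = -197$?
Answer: $\frac{1}{33307026} \approx 3.0024 \cdot 10^{-8}$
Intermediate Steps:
$I = -197$
$f{\left(d,H \right)} = 3 - d$
$P = 33306826$ ($P = 1246 \cdot 26731 = 33306826$)
$\frac{1}{P + f{\left(I,217 \right)}} = \frac{1}{33306826 + \left(3 - -197\right)} = \frac{1}{33306826 + \left(3 + 197\right)} = \frac{1}{33306826 + 200} = \frac{1}{33307026}$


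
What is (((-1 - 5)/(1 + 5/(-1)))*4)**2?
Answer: 36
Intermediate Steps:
(((-1 - 5)/(1 + 5/(-1)))*4)**2 = (-6/(1 + 5*(-1))*4)**2 = (-6/(1 - 5)*4)**2 = (-6/(-4)*4)**2 = (-6*(-1/4)*4)**2 = ((3/2)*4)**2 = 6**2 = 36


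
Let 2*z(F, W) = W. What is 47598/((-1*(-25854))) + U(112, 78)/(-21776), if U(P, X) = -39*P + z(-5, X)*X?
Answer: 89231371/46916392 ≈ 1.9019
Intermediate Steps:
z(F, W) = W/2
U(P, X) = X**2/2 - 39*P (U(P, X) = -39*P + (X/2)*X = -39*P + X**2/2 = X**2/2 - 39*P)
47598/((-1*(-25854))) + U(112, 78)/(-21776) = 47598/((-1*(-25854))) + ((1/2)*78**2 - 39*112)/(-21776) = 47598/25854 + ((1/2)*6084 - 4368)*(-1/21776) = 47598*(1/25854) + (3042 - 4368)*(-1/21776) = 7933/4309 - 1326*(-1/21776) = 7933/4309 + 663/10888 = 89231371/46916392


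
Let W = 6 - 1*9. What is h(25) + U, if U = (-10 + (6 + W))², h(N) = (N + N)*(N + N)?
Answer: 2549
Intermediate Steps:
h(N) = 4*N² (h(N) = (2*N)*(2*N) = 4*N²)
W = -3 (W = 6 - 9 = -3)
U = 49 (U = (-10 + (6 - 3))² = (-10 + 3)² = (-7)² = 49)
h(25) + U = 4*25² + 49 = 4*625 + 49 = 2500 + 49 = 2549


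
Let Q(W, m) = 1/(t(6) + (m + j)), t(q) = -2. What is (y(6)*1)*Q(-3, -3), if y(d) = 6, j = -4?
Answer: -2/3 ≈ -0.66667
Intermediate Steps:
Q(W, m) = 1/(-6 + m) (Q(W, m) = 1/(-2 + (m - 4)) = 1/(-2 + (-4 + m)) = 1/(-6 + m))
(y(6)*1)*Q(-3, -3) = (6*1)/(-6 - 3) = 6/(-9) = 6*(-1/9) = -2/3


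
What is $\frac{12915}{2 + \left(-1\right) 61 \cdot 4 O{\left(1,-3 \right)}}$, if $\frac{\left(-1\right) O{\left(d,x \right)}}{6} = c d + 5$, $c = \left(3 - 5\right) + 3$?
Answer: $\frac{12915}{8786} \approx 1.47$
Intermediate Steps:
$c = 1$ ($c = -2 + 3 = 1$)
$O{\left(d,x \right)} = -30 - 6 d$ ($O{\left(d,x \right)} = - 6 \left(1 d + 5\right) = - 6 \left(d + 5\right) = - 6 \left(5 + d\right) = -30 - 6 d$)
$\frac{12915}{2 + \left(-1\right) 61 \cdot 4 O{\left(1,-3 \right)}} = \frac{12915}{2 + \left(-1\right) 61 \cdot 4 \left(-30 - 6\right)} = \frac{12915}{2 - 61 \cdot 4 \left(-30 - 6\right)} = \frac{12915}{2 - 61 \cdot 4 \left(-36\right)} = \frac{12915}{2 - -8784} = \frac{12915}{2 + 8784} = \frac{12915}{8786}$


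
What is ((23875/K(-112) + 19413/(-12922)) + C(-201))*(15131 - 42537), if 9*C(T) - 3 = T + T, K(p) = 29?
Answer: -168683768845/7917 ≈ -2.1307e+7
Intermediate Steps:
C(T) = 1/3 + 2*T/9 (C(T) = 1/3 + (T + T)/9 = 1/3 + (2*T)/9 = 1/3 + 2*T/9)
((23875/K(-112) + 19413/(-12922)) + C(-201))*(15131 - 42537) = ((23875/29 + 19413/(-12922)) + (1/3 + (2/9)*(-201)))*(15131 - 42537) = ((23875*(1/29) + 19413*(-1/12922)) + (1/3 - 134/3))*(-27406) = ((23875/29 - 19413/12922) - 133/3)*(-27406) = (307949773/374738 - 133/3)*(-27406) = (874009165/1124214)*(-27406) = -168683768845/7917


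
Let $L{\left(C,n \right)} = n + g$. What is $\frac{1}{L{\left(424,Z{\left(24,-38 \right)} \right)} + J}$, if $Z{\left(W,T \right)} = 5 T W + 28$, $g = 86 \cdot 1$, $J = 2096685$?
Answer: $\frac{1}{2092239} \approx 4.7796 \cdot 10^{-7}$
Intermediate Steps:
$g = 86$
$Z{\left(W,T \right)} = 28 + 5 T W$ ($Z{\left(W,T \right)} = 5 T W + 28 = 28 + 5 T W$)
$L{\left(C,n \right)} = 86 + n$ ($L{\left(C,n \right)} = n + 86 = 86 + n$)
$\frac{1}{L{\left(424,Z{\left(24,-38 \right)} \right)} + J} = \frac{1}{\left(86 + \left(28 + 5 \left(-38\right) 24\right)\right) + 2096685} = \frac{1}{\left(86 + \left(28 - 4560\right)\right) + 2096685} = \frac{1}{\left(86 - 4532\right) + 2096685} = \frac{1}{-4446 + 2096685} = \frac{1}{2092239}$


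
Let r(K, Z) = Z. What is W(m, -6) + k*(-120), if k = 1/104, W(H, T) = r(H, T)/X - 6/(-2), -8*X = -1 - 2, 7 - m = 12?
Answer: -184/13 ≈ -14.154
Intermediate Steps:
m = -5 (m = 7 - 1*12 = 7 - 12 = -5)
X = 3/8 (X = -(-1 - 2)/8 = -1/8*(-3) = 3/8 ≈ 0.37500)
W(H, T) = 3 + 8*T/3 (W(H, T) = T/(3/8) - 6/(-2) = T*(8/3) - 6*(-1/2) = 8*T/3 + 3 = 3 + 8*T/3)
k = 1/104 ≈ 0.0096154
W(m, -6) + k*(-120) = (3 + (8/3)*(-6)) + (1/104)*(-120) = (3 - 16) - 15/13 = -13 - 15/13 = -184/13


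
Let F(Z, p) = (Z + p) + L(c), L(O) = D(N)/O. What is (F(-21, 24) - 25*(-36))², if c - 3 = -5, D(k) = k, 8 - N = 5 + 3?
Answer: 815409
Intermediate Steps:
N = 0 (N = 8 - (5 + 3) = 8 - 1*8 = 8 - 8 = 0)
c = -2 (c = 3 - 5 = -2)
L(O) = 0 (L(O) = 0/O = 0)
F(Z, p) = Z + p (F(Z, p) = (Z + p) + 0 = Z + p)
(F(-21, 24) - 25*(-36))² = ((-21 + 24) - 25*(-36))² = (3 + 900)² = 903² = 815409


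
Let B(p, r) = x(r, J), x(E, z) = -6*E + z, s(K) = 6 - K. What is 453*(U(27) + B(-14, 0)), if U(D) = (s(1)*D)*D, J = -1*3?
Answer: 1649826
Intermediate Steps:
J = -3
U(D) = 5*D² (U(D) = ((6 - 1*1)*D)*D = ((6 - 1)*D)*D = (5*D)*D = 5*D²)
x(E, z) = z - 6*E
B(p, r) = -3 - 6*r
453*(U(27) + B(-14, 0)) = 453*(5*27² + (-3 - 6*0)) = 453*(5*729 + (-3 + 0)) = 453*(3645 - 3) = 453*3642 = 1649826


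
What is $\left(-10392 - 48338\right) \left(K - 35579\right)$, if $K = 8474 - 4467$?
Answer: $1854223560$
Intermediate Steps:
$K = 4007$ ($K = 8474 - 4467 = 4007$)
$\left(-10392 - 48338\right) \left(K - 35579\right) = \left(-10392 - 48338\right) \left(4007 - 35579\right) = \left(-58730\right) \left(-31572\right) = 1854223560$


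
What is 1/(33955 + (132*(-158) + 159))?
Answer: 1/13258 ≈ 7.5426e-5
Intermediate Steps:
1/(33955 + (132*(-158) + 159)) = 1/(33955 + (-20856 + 159)) = 1/(33955 - 20697) = 1/13258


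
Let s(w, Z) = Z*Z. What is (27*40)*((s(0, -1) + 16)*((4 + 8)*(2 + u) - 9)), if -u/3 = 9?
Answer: -5673240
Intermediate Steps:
u = -27 (u = -3*9 = -27)
s(w, Z) = Z**2
(27*40)*((s(0, -1) + 16)*((4 + 8)*(2 + u) - 9)) = (27*40)*(((-1)**2 + 16)*((4 + 8)*(2 - 27) - 9)) = 1080*((1 + 16)*(12*(-25) - 9)) = 1080*(17*(-300 - 9)) = 1080*(17*(-309)) = 1080*(-5253) = -5673240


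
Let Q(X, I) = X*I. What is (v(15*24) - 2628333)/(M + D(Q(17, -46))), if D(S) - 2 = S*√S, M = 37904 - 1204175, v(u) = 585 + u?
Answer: 1021413725124/453553864043 - 684872472*I*√782/453553864043 ≈ 2.252 - 0.042226*I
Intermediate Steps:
Q(X, I) = I*X
M = -1166271
D(S) = 2 + S^(3/2) (D(S) = 2 + S*√S = 2 + S^(3/2))
(v(15*24) - 2628333)/(M + D(Q(17, -46))) = ((585 + 15*24) - 2628333)/(-1166271 + (2 + (-46*17)^(3/2))) = ((585 + 360) - 2628333)/(-1166271 + (2 + (-782)^(3/2))) = (945 - 2628333)/(-1166271 + (2 - 782*I*√782)) = -2627388/(-1166269 - 782*I*√782)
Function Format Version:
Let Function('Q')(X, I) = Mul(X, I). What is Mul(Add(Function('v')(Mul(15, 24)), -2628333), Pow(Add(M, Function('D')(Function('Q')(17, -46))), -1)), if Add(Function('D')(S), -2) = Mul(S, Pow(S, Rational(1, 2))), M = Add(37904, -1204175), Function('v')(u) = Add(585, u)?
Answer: Add(Rational(1021413725124, 453553864043), Mul(Rational(-684872472, 453553864043), I, Pow(782, Rational(1, 2)))) ≈ Add(2.2520, Mul(-0.042226, I))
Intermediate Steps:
Function('Q')(X, I) = Mul(I, X)
M = -1166271
Function('D')(S) = Add(2, Pow(S, Rational(3, 2))) (Function('D')(S) = Add(2, Mul(S, Pow(S, Rational(1, 2)))) = Add(2, Pow(S, Rational(3, 2))))
Mul(Add(Function('v')(Mul(15, 24)), -2628333), Pow(Add(M, Function('D')(Function('Q')(17, -46))), -1)) = Mul(Add(Add(585, Mul(15, 24)), -2628333), Pow(Add(-1166271, Add(2, Pow(Mul(-46, 17), Rational(3, 2)))), -1)) = Mul(Add(Add(585, 360), -2628333), Pow(Add(-1166271, Add(2, Pow(-782, Rational(3, 2)))), -1)) = Mul(Add(945, -2628333), Pow(Add(-1166271, Add(2, Mul(-782, I, Pow(782, Rational(1, 2))))), -1)) = Mul(-2627388, Pow(Add(-1166269, Mul(-782, I, Pow(782, Rational(1, 2)))), -1))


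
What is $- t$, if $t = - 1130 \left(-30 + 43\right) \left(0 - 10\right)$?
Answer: $-146900$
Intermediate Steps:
$t = 146900$ ($t = - 1130 \cdot 13 \left(-10\right) = \left(-1130\right) \left(-130\right) = 146900$)
$- t = \left(-1\right) 146900 = -146900$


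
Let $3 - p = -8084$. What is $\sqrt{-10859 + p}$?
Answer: $6 i \sqrt{77} \approx 52.65 i$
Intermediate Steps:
$p = 8087$ ($p = 3 - -8084 = 3 + 8084 = 8087$)
$\sqrt{-10859 + p} = \sqrt{-10859 + 8087} = \sqrt{-2772} = 6 i \sqrt{77}$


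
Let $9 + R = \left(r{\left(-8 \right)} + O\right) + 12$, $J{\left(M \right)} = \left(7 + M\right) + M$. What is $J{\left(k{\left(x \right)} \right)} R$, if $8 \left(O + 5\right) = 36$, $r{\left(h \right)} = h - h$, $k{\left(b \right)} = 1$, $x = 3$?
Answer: $\frac{45}{2} \approx 22.5$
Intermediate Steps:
$r{\left(h \right)} = 0$
$J{\left(M \right)} = 7 + 2 M$
$O = - \frac{1}{2}$ ($O = -5 + \frac{1}{8} \cdot 36 = -5 + \frac{9}{2} = - \frac{1}{2} \approx -0.5$)
$R = \frac{5}{2}$ ($R = -9 + \left(\left(0 - \frac{1}{2}\right) + 12\right) = -9 + \left(- \frac{1}{2} + 12\right) = -9 + \frac{23}{2} = \frac{5}{2} \approx 2.5$)
$J{\left(k{\left(x \right)} \right)} R = \left(7 + 2 \cdot 1\right) \frac{5}{2} = \left(7 + 2\right) \frac{5}{2} = 9 \cdot \frac{5}{2} = \frac{45}{2}$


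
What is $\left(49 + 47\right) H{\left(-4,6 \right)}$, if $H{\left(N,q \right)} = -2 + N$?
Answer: $-576$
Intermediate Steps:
$\left(49 + 47\right) H{\left(-4,6 \right)} = \left(49 + 47\right) \left(-2 - 4\right) = 96 \left(-6\right) = -576$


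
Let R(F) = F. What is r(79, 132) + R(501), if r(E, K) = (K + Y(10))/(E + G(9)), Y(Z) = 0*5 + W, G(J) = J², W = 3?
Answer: 16059/32 ≈ 501.84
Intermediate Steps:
Y(Z) = 3 (Y(Z) = 0*5 + 3 = 0 + 3 = 3)
r(E, K) = (3 + K)/(81 + E) (r(E, K) = (K + 3)/(E + 9²) = (3 + K)/(E + 81) = (3 + K)/(81 + E))
r(79, 132) + R(501) = (3 + 132)/(81 + 79) + 501 = 135/160 + 501 = (1/160)*135 + 501 = 27/32 + 501 = 16059/32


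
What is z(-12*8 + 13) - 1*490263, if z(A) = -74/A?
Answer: -40691755/83 ≈ -4.9026e+5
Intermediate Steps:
z(-12*8 + 13) - 1*490263 = -74/(-12*8 + 13) - 1*490263 = -74/(-96 + 13) - 490263 = -74/(-83) - 490263 = -74*(-1/83) - 490263 = 74/83 - 490263 = -40691755/83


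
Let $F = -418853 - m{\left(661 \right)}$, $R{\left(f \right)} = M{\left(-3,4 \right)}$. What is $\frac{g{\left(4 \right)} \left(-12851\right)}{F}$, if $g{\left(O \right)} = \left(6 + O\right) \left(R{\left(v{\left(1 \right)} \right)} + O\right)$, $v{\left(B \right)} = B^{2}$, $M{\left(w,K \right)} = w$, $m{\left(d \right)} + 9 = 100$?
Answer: $\frac{64255}{209472} \approx 0.30675$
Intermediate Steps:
$m{\left(d \right)} = 91$ ($m{\left(d \right)} = -9 + 100 = 91$)
$R{\left(f \right)} = -3$
$g{\left(O \right)} = \left(-3 + O\right) \left(6 + O\right)$ ($g{\left(O \right)} = \left(6 + O\right) \left(-3 + O\right) = \left(-3 + O\right) \left(6 + O\right)$)
$F = -418944$ ($F = -418853 - 91 = -418944$)
$\frac{g{\left(4 \right)} \left(-12851\right)}{F} = \frac{\left(-18 + 4^{2} + 3 \cdot 4\right) \left(-12851\right)}{-418944} = \left(-18 + 16 + 12\right) \left(-12851\right) \left(- \frac{1}{418944}\right) = 10 \left(-12851\right) \left(- \frac{1}{418944}\right) = \left(-128510\right) \left(- \frac{1}{418944}\right) = \frac{64255}{209472}$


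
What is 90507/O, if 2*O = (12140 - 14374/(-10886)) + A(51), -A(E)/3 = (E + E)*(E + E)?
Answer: -985259202/103801709 ≈ -9.4917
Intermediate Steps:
A(E) = -12*E² (A(E) = -3*(E + E)*(E + E) = -3*2*E*2*E = -12*E²)
O = -103801709/10886 (O = ((12140 - 14374/(-10886)) - 12*51²)/2 = ((12140 - 14374*(-1/10886)) - 12*2601)/2 = ((12140 + 7187/5443) - 31212)/2 = (66085207/5443 - 31212)/2 = (½)*(-103801709/5443) = -103801709/10886 ≈ -9535.3)
90507/O = 90507/(-103801709/10886) = 90507*(-10886/103801709) = -985259202/103801709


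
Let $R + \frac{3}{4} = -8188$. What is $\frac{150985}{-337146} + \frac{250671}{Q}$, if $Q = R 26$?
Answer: $- \frac{233317127707}{143561823990} \approx -1.6252$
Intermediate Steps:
$R = - \frac{32755}{4}$ ($R = - \frac{3}{4} - 8188 = - \frac{32755}{4} \approx -8188.8$)
$Q = - \frac{425815}{2}$ ($Q = \left(- \frac{32755}{4}\right) 26 = - \frac{425815}{2} \approx -2.1291 \cdot 10^{5}$)
$\frac{150985}{-337146} + \frac{250671}{Q} = \frac{150985}{-337146} + \frac{250671}{- \frac{425815}{2}} = 150985 \left(- \frac{1}{337146}\right) + 250671 \left(- \frac{2}{425815}\right) = - \frac{150985}{337146} - \frac{501342}{425815} = - \frac{233317127707}{143561823990}$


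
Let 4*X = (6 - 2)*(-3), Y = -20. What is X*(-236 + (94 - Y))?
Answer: 366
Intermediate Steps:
X = -3 (X = ((6 - 2)*(-3))/4 = (4*(-3))/4 = (1/4)*(-12) = -3)
X*(-236 + (94 - Y)) = -3*(-236 + (94 - 1*(-20))) = -3*(-236 + (94 + 20)) = -3*(-236 + 114) = -3*(-122) = 366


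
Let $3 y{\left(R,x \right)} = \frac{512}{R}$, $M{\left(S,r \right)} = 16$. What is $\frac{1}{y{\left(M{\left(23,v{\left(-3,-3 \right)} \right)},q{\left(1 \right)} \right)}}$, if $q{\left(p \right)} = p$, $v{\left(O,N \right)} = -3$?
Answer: $\frac{3}{32} \approx 0.09375$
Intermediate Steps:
$y{\left(R,x \right)} = \frac{512}{3 R}$ ($y{\left(R,x \right)} = \frac{512 \frac{1}{R}}{3} = \frac{512}{3 R}$)
$\frac{1}{y{\left(M{\left(23,v{\left(-3,-3 \right)} \right)},q{\left(1 \right)} \right)}} = \frac{1}{\frac{512}{3} \cdot \frac{1}{16}} = \frac{1}{\frac{32}{3}} = \frac{3}{32}$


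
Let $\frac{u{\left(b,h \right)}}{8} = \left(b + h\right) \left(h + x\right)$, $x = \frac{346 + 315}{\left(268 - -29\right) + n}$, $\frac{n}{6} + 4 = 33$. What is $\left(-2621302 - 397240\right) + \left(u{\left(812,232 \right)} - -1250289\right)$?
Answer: $\frac{28437751}{157} \approx 1.8113 \cdot 10^{5}$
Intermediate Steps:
$n = 174$ ($n = -24 + 6 \cdot 33 = -24 + 198 = 174$)
$x = \frac{661}{471}$ ($x = \frac{346 + 315}{\left(268 - -29\right) + 174} = \frac{661}{\left(268 + 29\right) + 174} = \frac{661}{297 + 174} = \frac{661}{471} \approx 1.4034$)
$u{\left(b,h \right)} = 8 \left(\frac{661}{471} + h\right) \left(b + h\right)$ ($u{\left(b,h \right)} = 8 \left(b + h\right) \left(h + \frac{661}{471}\right) = 8 \left(b + h\right) \left(\frac{661}{471} + h\right) = 8 \left(\frac{661}{471} + h\right) \left(b + h\right)$)
$\left(-2621302 - 397240\right) + \left(u{\left(812,232 \right)} - -1250289\right) = \left(-2621302 - 397240\right) + \left(\left(8 \cdot 232^{2} + \frac{5288}{471} \cdot 812 + \frac{5288}{471} \cdot 232 + 8 \cdot 812 \cdot 232\right) - -1250289\right) = -3018542 + \left(\left(8 \cdot 53824 + \frac{4293856}{471} + \frac{1226816}{471} + 1507072\right) + 1250289\right) = -3018542 + \left(\left(430592 + \frac{4293856}{471} + \frac{1226816}{471} + 1507072\right) + 1250289\right) = -3018542 + \left(\frac{306053472}{157} + 1250289\right) = -3018542 + \frac{502348845}{157} = \frac{28437751}{157}$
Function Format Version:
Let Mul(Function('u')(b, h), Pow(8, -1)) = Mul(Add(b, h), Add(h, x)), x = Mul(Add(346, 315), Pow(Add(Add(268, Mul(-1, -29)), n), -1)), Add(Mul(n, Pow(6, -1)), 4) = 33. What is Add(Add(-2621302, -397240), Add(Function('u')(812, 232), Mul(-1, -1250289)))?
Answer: Rational(28437751, 157) ≈ 1.8113e+5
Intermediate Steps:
n = 174 (n = Add(-24, Mul(6, 33)) = Add(-24, 198) = 174)
x = Rational(661, 471) (x = Mul(Add(346, 315), Pow(Add(Add(268, Mul(-1, -29)), 174), -1)) = Mul(661, Pow(Add(Add(268, 29), 174), -1)) = Mul(661, Pow(Add(297, 174), -1)) = Mul(661, Pow(471, -1)) = Mul(661, Rational(1, 471)) = Rational(661, 471) ≈ 1.4034)
Function('u')(b, h) = Mul(8, Add(Rational(661, 471), h), Add(b, h)) (Function('u')(b, h) = Mul(8, Mul(Add(b, h), Add(h, Rational(661, 471)))) = Mul(8, Mul(Add(b, h), Add(Rational(661, 471), h))) = Mul(8, Mul(Add(Rational(661, 471), h), Add(b, h))) = Mul(8, Add(Rational(661, 471), h), Add(b, h)))
Add(Add(-2621302, -397240), Add(Function('u')(812, 232), Mul(-1, -1250289))) = Add(Add(-2621302, -397240), Add(Add(Mul(8, Pow(232, 2)), Mul(Rational(5288, 471), 812), Mul(Rational(5288, 471), 232), Mul(8, 812, 232)), Mul(-1, -1250289))) = Add(-3018542, Add(Add(Mul(8, 53824), Rational(4293856, 471), Rational(1226816, 471), 1507072), 1250289)) = Add(-3018542, Add(Add(430592, Rational(4293856, 471), Rational(1226816, 471), 1507072), 1250289)) = Add(-3018542, Add(Rational(306053472, 157), 1250289)) = Add(-3018542, Rational(502348845, 157)) = Rational(28437751, 157)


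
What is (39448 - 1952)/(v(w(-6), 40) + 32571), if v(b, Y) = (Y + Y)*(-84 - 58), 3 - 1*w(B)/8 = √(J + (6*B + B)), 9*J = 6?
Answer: 37496/21211 ≈ 1.7678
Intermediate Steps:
J = ⅔ (J = (⅑)*6 = ⅔ ≈ 0.66667)
w(B) = 24 - 8*√(⅔ + 7*B) (w(B) = 24 - 8*√(⅔ + (6*B + B)) = 24 - 8*√(⅔ + 7*B))
v(b, Y) = -284*Y (v(b, Y) = (2*Y)*(-142) = -284*Y)
(39448 - 1952)/(v(w(-6), 40) + 32571) = (39448 - 1952)/(-284*40 + 32571) = 37496/(-11360 + 32571) = 37496/21211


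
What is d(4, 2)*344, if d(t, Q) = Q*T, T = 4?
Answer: 2752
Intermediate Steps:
d(t, Q) = 4*Q (d(t, Q) = Q*4 = 4*Q)
d(4, 2)*344 = (4*2)*344 = 8*344 = 2752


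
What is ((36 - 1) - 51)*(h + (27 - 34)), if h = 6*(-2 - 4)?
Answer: 688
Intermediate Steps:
h = -36 (h = 6*(-6) = -36)
((36 - 1) - 51)*(h + (27 - 34)) = ((36 - 1) - 51)*(-36 + (27 - 34)) = (35 - 51)*(-36 - 7) = -16*(-43) = 688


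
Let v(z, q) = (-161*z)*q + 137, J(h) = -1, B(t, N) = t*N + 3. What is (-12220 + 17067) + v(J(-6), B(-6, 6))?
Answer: -329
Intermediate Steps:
B(t, N) = 3 + N*t (B(t, N) = N*t + 3 = 3 + N*t)
v(z, q) = 137 - 161*q*z (v(z, q) = -161*q*z + 137 = 137 - 161*q*z)
(-12220 + 17067) + v(J(-6), B(-6, 6)) = (-12220 + 17067) + (137 - 161*(3 + 6*(-6))*(-1)) = 4847 + (137 - 161*(3 - 36)*(-1)) = 4847 + (137 - 161*(-33)*(-1)) = 4847 + (137 - 5313) = 4847 - 5176 = -329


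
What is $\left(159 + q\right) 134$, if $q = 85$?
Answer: $32696$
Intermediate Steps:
$\left(159 + q\right) 134 = \left(159 + 85\right) 134 = 244 \cdot 134 = 32696$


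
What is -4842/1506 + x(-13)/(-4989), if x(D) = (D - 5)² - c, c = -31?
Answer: -4115228/1252239 ≈ -3.2863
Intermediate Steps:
x(D) = 31 + (-5 + D)² (x(D) = (D - 5)² - 1*(-31) = (-5 + D)² + 31 = 31 + (-5 + D)²)
-4842/1506 + x(-13)/(-4989) = -4842/1506 + (31 + (-5 - 13)²)/(-4989) = -4842*1/1506 + (31 + (-18)²)*(-1/4989) = -807/251 + (31 + 324)*(-1/4989) = -807/251 + 355*(-1/4989) = -807/251 - 355/4989 = -4115228/1252239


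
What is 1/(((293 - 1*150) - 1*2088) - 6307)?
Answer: -1/8252 ≈ -0.00012118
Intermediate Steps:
1/(((293 - 1*150) - 1*2088) - 6307) = 1/(((293 - 150) - 2088) - 6307) = 1/((143 - 2088) - 6307) = 1/(-1945 - 6307) = 1/(-8252) = -1/8252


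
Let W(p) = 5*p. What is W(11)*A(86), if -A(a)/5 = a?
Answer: -23650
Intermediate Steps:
A(a) = -5*a
W(11)*A(86) = (5*11)*(-5*86) = 55*(-430) = -23650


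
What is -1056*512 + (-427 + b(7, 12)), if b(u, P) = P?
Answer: -541087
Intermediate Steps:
-1056*512 + (-427 + b(7, 12)) = -1056*512 + (-427 + 12) = -540672 - 415 = -541087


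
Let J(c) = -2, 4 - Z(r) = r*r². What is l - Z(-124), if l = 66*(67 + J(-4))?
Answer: -1902338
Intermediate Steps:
Z(r) = 4 - r³ (Z(r) = 4 - r*r² = 4 - r³)
l = 4290 (l = 66*(67 - 2) = 66*65 = 4290)
l - Z(-124) = 4290 - (4 - 1*(-124)³) = 4290 - (4 - 1*(-1906624)) = 4290 - (4 + 1906624) = 4290 - 1*1906628 = 4290 - 1906628 = -1902338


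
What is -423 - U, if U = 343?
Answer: -766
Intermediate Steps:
-423 - U = -423 - 1*343 = -423 - 343 = -766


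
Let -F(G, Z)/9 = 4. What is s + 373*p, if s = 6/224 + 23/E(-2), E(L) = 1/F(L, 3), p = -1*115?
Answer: -4896973/112 ≈ -43723.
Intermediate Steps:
F(G, Z) = -36 (F(G, Z) = -9*4 = -36)
p = -115
E(L) = -1/36 (E(L) = 1/(-36) = -1/36)
s = -92733/112 (s = 6/224 + 23/(-1/36) = 6*(1/224) + 23*(-36) = 3/112 - 828 = -92733/112 ≈ -827.97)
s + 373*p = -92733/112 + 373*(-115) = -92733/112 - 42895 = -4896973/112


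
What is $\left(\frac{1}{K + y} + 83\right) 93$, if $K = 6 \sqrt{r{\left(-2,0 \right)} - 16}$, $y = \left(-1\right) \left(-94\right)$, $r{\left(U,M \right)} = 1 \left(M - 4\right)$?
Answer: $\frac{36885753}{4778} - \frac{279 i \sqrt{5}}{2389} \approx 7719.9 - 0.26114 i$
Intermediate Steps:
$r{\left(U,M \right)} = -4 + M$ ($r{\left(U,M \right)} = 1 \left(-4 + M\right) = -4 + M$)
$y = 94$
$K = 12 i \sqrt{5}$ ($K = 6 \sqrt{\left(-4 + 0\right) - 16} = 6 \sqrt{-4 - 16} = 6 \sqrt{-20} = 6 \cdot 2 i \sqrt{5} = 12 i \sqrt{5} \approx 26.833 i$)
$\left(\frac{1}{K + y} + 83\right) 93 = \left(\frac{1}{12 i \sqrt{5} + 94} + 83\right) 93 = \left(\frac{1}{94 + 12 i \sqrt{5}} + 83\right) 93 = \left(83 + \frac{1}{94 + 12 i \sqrt{5}}\right) 93 = 7719 + \frac{93}{94 + 12 i \sqrt{5}}$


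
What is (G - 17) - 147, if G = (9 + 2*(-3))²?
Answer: -155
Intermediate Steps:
G = 9 (G = (9 - 6)² = 3² = 9)
(G - 17) - 147 = (9 - 17) - 147 = -8 - 147 = -155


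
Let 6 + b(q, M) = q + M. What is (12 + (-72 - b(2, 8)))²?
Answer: 4096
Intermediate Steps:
b(q, M) = -6 + M + q (b(q, M) = -6 + (q + M) = -6 + (M + q) = -6 + M + q)
(12 + (-72 - b(2, 8)))² = (12 + (-72 - (-6 + 8 + 2)))² = (12 + (-72 - 1*4))² = (12 + (-72 - 4))² = (12 - 76)² = (-64)² = 4096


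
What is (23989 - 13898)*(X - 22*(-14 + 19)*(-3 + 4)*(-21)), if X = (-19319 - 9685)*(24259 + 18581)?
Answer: -12538360643550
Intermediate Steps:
X = -1242531360 (X = -29004*42840 = -1242531360)
(23989 - 13898)*(X - 22*(-14 + 19)*(-3 + 4)*(-21)) = (23989 - 13898)*(-1242531360 - 22*(-14 + 19)*(-3 + 4)*(-21)) = 10091*(-1242531360 - 110*(-21)) = 10091*(-1242531360 + 2310) = 10091*(-1242529050) = -12538360643550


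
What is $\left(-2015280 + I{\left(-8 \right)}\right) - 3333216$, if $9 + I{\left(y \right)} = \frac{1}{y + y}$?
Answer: $- \frac{85576081}{16} \approx -5.3485 \cdot 10^{6}$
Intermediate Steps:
$I{\left(y \right)} = -9 + \frac{1}{2 y}$ ($I{\left(y \right)} = -9 + \frac{1}{y + y} = -9 + \frac{1}{2 y}$)
$\left(-2015280 + I{\left(-8 \right)}\right) - 3333216 = \left(-2015280 - \left(9 - \frac{1}{2 \left(-8\right)}\right)\right) - 3333216 = \left(-2015280 + \left(-9 + \frac{1}{2} \left(- \frac{1}{8}\right)\right)\right) - 3333216 = \left(-2015280 - \frac{145}{16}\right) - 3333216 = - \frac{32244625}{16} - 3333216 = - \frac{85576081}{16}$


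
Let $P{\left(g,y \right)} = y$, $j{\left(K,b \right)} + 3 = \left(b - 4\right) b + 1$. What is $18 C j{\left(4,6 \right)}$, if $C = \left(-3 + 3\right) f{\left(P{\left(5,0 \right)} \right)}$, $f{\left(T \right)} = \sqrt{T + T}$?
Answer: $0$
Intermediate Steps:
$j{\left(K,b \right)} = -2 + b \left(-4 + b\right)$ ($j{\left(K,b \right)} = -3 + \left(\left(b - 4\right) b + 1\right) = -3 + \left(\left(-4 + b\right) b + 1\right) = -3 + \left(b \left(-4 + b\right) + 1\right) = -3 + \left(1 + b \left(-4 + b\right)\right) = -2 + b \left(-4 + b\right)$)
$f{\left(T \right)} = \sqrt{2} \sqrt{T}$ ($f{\left(T \right)} = \sqrt{2 T} = \sqrt{2} \sqrt{T}$)
$C = 0$ ($C = \left(-3 + 3\right) \sqrt{2} \sqrt{0} = 0 \sqrt{2} \cdot 0 = 0 \cdot 0 = 0$)
$18 C j{\left(4,6 \right)} = 18 \cdot 0 \left(-2 + 6^{2} - 24\right) = 0 \left(-2 + 36 - 24\right) = 0 \cdot 10 = 0$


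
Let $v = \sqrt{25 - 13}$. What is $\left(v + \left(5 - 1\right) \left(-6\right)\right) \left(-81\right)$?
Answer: $1944 - 162 \sqrt{3} \approx 1663.4$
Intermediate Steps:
$v = 2 \sqrt{3}$ ($v = \sqrt{12} = 2 \sqrt{3} \approx 3.4641$)
$\left(v + \left(5 - 1\right) \left(-6\right)\right) \left(-81\right) = \left(2 \sqrt{3} + \left(5 - 1\right) \left(-6\right)\right) \left(-81\right) = \left(2 \sqrt{3} + 4 \left(-6\right)\right) \left(-81\right) = \left(2 \sqrt{3} - 24\right) \left(-81\right) = \left(-24 + 2 \sqrt{3}\right) \left(-81\right) = 1944 - 162 \sqrt{3}$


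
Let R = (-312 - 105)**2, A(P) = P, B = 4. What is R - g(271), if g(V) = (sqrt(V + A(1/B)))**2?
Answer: 694471/4 ≈ 1.7362e+5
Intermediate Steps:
R = 173889 (R = (-417)**2 = 173889)
g(V) = 1/4 + V (g(V) = (sqrt(V + 1/4))**2 = (sqrt(1/4 + V))**2 = 1/4 + V)
R - g(271) = 173889 - (1/4 + 271) = 173889 - 1*1085/4 = 173889 - 1085/4 = 694471/4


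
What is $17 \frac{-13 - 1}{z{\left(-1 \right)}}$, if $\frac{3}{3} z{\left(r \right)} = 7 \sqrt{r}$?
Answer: $34 i \approx 34.0 i$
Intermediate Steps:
$z{\left(r \right)} = 7 \sqrt{r}$
$17 \frac{-13 - 1}{z{\left(-1 \right)}} = 17 \frac{-13 - 1}{7 \sqrt{-1}} = 17 \left(- \frac{14}{7 i}\right) = 17 \left(- 14 \left(- \frac{i}{7}\right)\right) = 17 \cdot 2 i = 34 i$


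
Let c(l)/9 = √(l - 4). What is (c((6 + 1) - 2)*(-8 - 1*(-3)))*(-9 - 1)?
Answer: 450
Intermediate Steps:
c(l) = 9*√(-4 + l) (c(l) = 9*√(l - 4) = 9*√(-4 + l))
(c((6 + 1) - 2)*(-8 - 1*(-3)))*(-9 - 1) = ((9*√(-4 + ((6 + 1) - 2)))*(-8 - 1*(-3)))*(-9 - 1) = ((9*√(-4 + (7 - 2)))*(-8 + 3))*(-10) = ((9*√(-4 + 5))*(-5))*(-10) = ((9*√1)*(-5))*(-10) = ((9*1)*(-5))*(-10) = (9*(-5))*(-10) = -45*(-10) = 450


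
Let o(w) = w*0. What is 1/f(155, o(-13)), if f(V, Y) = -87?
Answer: -1/87 ≈ -0.011494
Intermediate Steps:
o(w) = 0
1/f(155, o(-13)) = 1/(-87) = -1/87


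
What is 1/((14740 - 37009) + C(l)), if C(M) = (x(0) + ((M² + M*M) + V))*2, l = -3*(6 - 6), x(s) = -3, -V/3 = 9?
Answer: -1/22329 ≈ -4.4785e-5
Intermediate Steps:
V = -27 (V = -3*9 = -27)
l = 0 (l = -3*0 = 0)
C(M) = -60 + 4*M² (C(M) = (-3 + ((M² + M*M) - 27))*2 = (-3 + ((M² + M²) - 27))*2 = (-3 + (2*M² - 27))*2 = (-3 + (-27 + 2*M²))*2 = (-30 + 2*M²)*2 = -60 + 4*M²)
1/((14740 - 37009) + C(l)) = 1/((14740 - 37009) + (-60 + 4*0²)) = 1/(-22269 + (-60 + 4*0)) = 1/(-22269 + (-60 + 0)) = 1/(-22269 - 60) = 1/(-22329) = -1/22329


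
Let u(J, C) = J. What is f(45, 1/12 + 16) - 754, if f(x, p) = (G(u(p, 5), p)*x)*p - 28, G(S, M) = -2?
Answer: -4459/2 ≈ -2229.5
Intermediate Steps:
f(x, p) = -28 - 2*p*x (f(x, p) = (-2*x)*p - 28 = -2*p*x - 28 = -28 - 2*p*x)
f(45, 1/12 + 16) - 754 = (-28 - 2*(1/12 + 16)*45) - 754 = (-28 - 2*193/12*45) - 754 = (-28 - 2895/2) - 754 = -2951/2 - 754 = -4459/2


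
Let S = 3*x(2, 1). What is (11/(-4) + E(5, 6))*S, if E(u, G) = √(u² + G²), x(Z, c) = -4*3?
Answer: 99 - 36*√61 ≈ -182.17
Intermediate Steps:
x(Z, c) = -12
S = -36 (S = 3*(-12) = -36)
E(u, G) = √(G² + u²)
(11/(-4) + E(5, 6))*S = (11/(-4) + √(6² + 5²))*(-36) = (11*(-¼) + √(36 + 25))*(-36) = (-11/4 + √61)*(-36) = 99 - 36*√61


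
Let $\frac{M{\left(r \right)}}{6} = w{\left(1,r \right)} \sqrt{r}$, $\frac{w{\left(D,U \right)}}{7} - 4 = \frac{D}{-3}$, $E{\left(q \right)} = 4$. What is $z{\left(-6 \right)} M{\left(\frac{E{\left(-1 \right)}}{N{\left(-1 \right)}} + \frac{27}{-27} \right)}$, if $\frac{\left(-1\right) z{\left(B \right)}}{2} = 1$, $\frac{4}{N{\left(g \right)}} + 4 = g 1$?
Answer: $- 308 i \sqrt{6} \approx - 754.44 i$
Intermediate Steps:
$N{\left(g \right)} = \frac{4}{-4 + g}$ ($N{\left(g \right)} = \frac{4}{-4 + g 1} = \frac{4}{-4 + g}$)
$w{\left(D,U \right)} = 28 - \frac{7 D}{3}$ ($w{\left(D,U \right)} = 28 + 7 \frac{D}{-3} = 28 + 7 D \left(- \frac{1}{3}\right) = 28 + 7 \left(- \frac{D}{3}\right) = 28 - \frac{7 D}{3}$)
$M{\left(r \right)} = 154 \sqrt{r}$ ($M{\left(r \right)} = 6 \left(28 - \frac{7}{3}\right) \sqrt{r} = 6 \frac{77 \sqrt{r}}{3} = 154 \sqrt{r}$)
$z{\left(B \right)} = -2$ ($z{\left(B \right)} = \left(-2\right) 1 = -2$)
$z{\left(-6 \right)} M{\left(\frac{E{\left(-1 \right)}}{N{\left(-1 \right)}} + \frac{27}{-27} \right)} = - 2 \cdot 154 \sqrt{\frac{4}{4 \frac{1}{-4 - 1}} + \frac{27}{-27}} = - 2 \cdot 154 \sqrt{\frac{4}{4 \frac{1}{-5}} + 27 \left(- \frac{1}{27}\right)} = - 2 \cdot 154 \sqrt{\frac{4}{4 \left(- \frac{1}{5}\right)} - 1} = - 2 \cdot 154 \sqrt{\frac{4}{- \frac{4}{5}} - 1} = - 2 \cdot 154 \sqrt{4 \left(- \frac{5}{4}\right) - 1} = - 2 \cdot 154 \sqrt{-5 - 1} = - 2 \cdot 154 \sqrt{-6} = - 2 \cdot 154 i \sqrt{6} = - 308 i \sqrt{6}$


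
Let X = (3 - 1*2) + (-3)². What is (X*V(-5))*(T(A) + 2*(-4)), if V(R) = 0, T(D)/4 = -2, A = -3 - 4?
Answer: 0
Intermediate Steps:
A = -7
T(D) = -8 (T(D) = 4*(-2) = -8)
X = 10 (X = (3 - 2) + 9 = 1 + 9 = 10)
(X*V(-5))*(T(A) + 2*(-4)) = (10*0)*(-8 + 2*(-4)) = 0*(-8 - 8) = 0*(-16) = 0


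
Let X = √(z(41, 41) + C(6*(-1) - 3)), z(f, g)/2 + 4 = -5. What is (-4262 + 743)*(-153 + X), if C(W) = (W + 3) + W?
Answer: 538407 - 3519*I*√33 ≈ 5.3841e+5 - 20215.0*I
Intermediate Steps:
C(W) = 3 + 2*W (C(W) = (3 + W) + W = 3 + 2*W)
z(f, g) = -18 (z(f, g) = -8 + 2*(-5) = -8 - 10 = -18)
X = I*√33 (X = √(-18 + (3 + 2*(6*(-1) - 3))) = √(-18 + (3 + 2*(-6 - 3))) = √(-18 + (3 + 2*(-9))) = √(-18 + (3 - 18)) = √(-18 - 15) = √(-33) = I*√33 ≈ 5.7446*I)
(-4262 + 743)*(-153 + X) = (-4262 + 743)*(-153 + I*√33) = -3519*(-153 + I*√33) = 538407 - 3519*I*√33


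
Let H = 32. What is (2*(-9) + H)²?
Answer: 196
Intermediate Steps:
(2*(-9) + H)² = (2*(-9) + 32)² = (-18 + 32)² = 14² = 196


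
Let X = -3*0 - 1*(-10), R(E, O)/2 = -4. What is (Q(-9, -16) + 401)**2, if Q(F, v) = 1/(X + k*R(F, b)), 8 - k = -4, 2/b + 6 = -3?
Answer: 1189215225/7396 ≈ 1.6079e+5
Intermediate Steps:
b = -2/9 (b = 2/(-6 - 3) = 2/(-9) = 2*(-1/9) = -2/9 ≈ -0.22222)
R(E, O) = -8 (R(E, O) = 2*(-4) = -8)
k = 12 (k = 8 - 1*(-4) = 8 + 4 = 12)
X = 10 (X = 0 + 10 = 10)
Q(F, v) = -1/86 (Q(F, v) = 1/(10 + 12*(-8)) = 1/(10 - 96) = 1/(-86) = -1/86)
(Q(-9, -16) + 401)**2 = (-1/86 + 401)**2 = (34485/86)**2 = 1189215225/7396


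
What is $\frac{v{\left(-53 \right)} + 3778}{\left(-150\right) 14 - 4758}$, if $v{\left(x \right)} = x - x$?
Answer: $- \frac{1889}{3429} \approx -0.55089$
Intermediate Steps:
$v{\left(x \right)} = 0$
$\frac{v{\left(-53 \right)} + 3778}{\left(-150\right) 14 - 4758} = \frac{0 + 3778}{\left(-150\right) 14 - 4758} = \frac{3778}{-2100 - 4758} = \frac{3778}{-6858} = 3778 \left(- \frac{1}{6858}\right) = - \frac{1889}{3429}$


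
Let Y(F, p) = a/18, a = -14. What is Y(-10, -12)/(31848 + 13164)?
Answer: -7/405108 ≈ -1.7279e-5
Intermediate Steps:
Y(F, p) = -7/9 (Y(F, p) = -14/18 = -14*1/18 = -7/9)
Y(-10, -12)/(31848 + 13164) = -7/9/(31848 + 13164) = -7/9/45012 = (1/45012)*(-7/9) = -7/405108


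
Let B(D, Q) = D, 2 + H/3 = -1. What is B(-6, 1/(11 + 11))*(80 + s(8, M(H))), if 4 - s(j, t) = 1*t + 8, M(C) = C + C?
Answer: -564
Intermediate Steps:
H = -9 (H = -6 + 3*(-1) = -6 - 3 = -9)
M(C) = 2*C
s(j, t) = -4 - t (s(j, t) = 4 - (1*t + 8) = 4 - (t + 8) = 4 - (8 + t) = 4 + (-8 - t) = -4 - t)
B(-6, 1/(11 + 11))*(80 + s(8, M(H))) = -6*(80 + (-4 - 2*(-9))) = -6*(80 + (-4 - 1*(-18))) = -6*(80 + (-4 + 18)) = -6*(80 + 14) = -6*94 = -564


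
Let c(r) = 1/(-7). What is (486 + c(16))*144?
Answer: 489744/7 ≈ 69963.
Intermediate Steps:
c(r) = -⅐
(486 + c(16))*144 = (486 - ⅐)*144 = (3401/7)*144 = 489744/7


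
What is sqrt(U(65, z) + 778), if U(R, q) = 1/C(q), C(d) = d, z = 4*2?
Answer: 5*sqrt(498)/4 ≈ 27.895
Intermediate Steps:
z = 8
U(R, q) = 1/q
sqrt(U(65, z) + 778) = sqrt(1/8 + 778) = sqrt(6225/8) = 5*sqrt(498)/4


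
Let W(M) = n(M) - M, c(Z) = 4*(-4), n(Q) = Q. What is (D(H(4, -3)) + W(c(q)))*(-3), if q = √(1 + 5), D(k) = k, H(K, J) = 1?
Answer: -3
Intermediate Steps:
q = √6 ≈ 2.4495
c(Z) = -16
W(M) = 0 (W(M) = M - M = 0)
(D(H(4, -3)) + W(c(q)))*(-3) = (1 + 0)*(-3) = 1*(-3) = -3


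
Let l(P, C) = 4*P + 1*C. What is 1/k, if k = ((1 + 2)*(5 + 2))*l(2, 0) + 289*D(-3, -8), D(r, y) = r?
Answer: -1/699 ≈ -0.0014306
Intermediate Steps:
l(P, C) = C + 4*P (l(P, C) = 4*P + C = C + 4*P)
k = -699 (k = ((1 + 2)*(5 + 2))*(0 + 4*2) + 289*(-3) = (3*7)*(0 + 8) - 867 = 21*8 - 867 = 168 - 867 = -699)
1/k = 1/(-699) = -1/699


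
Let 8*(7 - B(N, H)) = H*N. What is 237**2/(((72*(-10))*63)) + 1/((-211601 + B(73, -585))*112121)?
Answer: -164945100543841/133203542174640 ≈ -1.2383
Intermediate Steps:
B(N, H) = 7 - H*N/8
237**2/(((72*(-10))*63)) + 1/((-211601 + B(73, -585))*112121) = 237**2/(((72*(-10))*63)) + 1/(-211601 + (7 - 1/8*(-585)*73)*112121) = 56169/((-720*63)) + (1/112121)/(-211601 + (7 + 42705/8)) = 56169/(-45360) + (1/112121)/(-211601 + 42761/8) = 56169*(-1/45360) + (1/112121)/(-1650047/8) = -6241/5040 - 8/1650047*1/112121 = -6241/5040 - 8/185004919687 = -164945100543841/133203542174640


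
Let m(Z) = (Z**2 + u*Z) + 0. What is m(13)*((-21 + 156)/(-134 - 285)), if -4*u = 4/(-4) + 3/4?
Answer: -366795/6704 ≈ -54.713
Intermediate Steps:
u = 1/16 (u = -(4/(-4) + 3/4)/4 = -(4*(-1/4) + 3*(1/4))/4 = -(-1 + 3/4)/4 = -1/4*(-1/4) = 1/16 ≈ 0.062500)
m(Z) = Z**2 + Z/16 (m(Z) = (Z**2 + Z/16) + 0 = Z**2 + Z/16)
m(13)*((-21 + 156)/(-134 - 285)) = (13*(1/16 + 13))*((-21 + 156)/(-134 - 285)) = (13*(209/16))*(135/(-419)) = 2717*(135*(-1/419))/16 = (2717/16)*(-135/419) = -366795/6704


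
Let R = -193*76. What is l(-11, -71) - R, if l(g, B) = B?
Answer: 14597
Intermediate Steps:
R = -14668
l(-11, -71) - R = -71 - 1*(-14668) = -71 + 14668 = 14597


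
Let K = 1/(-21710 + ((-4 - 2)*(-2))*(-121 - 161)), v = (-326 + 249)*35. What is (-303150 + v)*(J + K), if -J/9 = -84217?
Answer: -5817194098535945/25094 ≈ -2.3182e+11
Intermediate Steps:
J = 757953 (J = -9*(-84217) = 757953)
v = -2695 (v = -77*35 = -2695)
K = -1/25094 (K = 1/(-21710 - 6*(-2)*(-282)) = 1/(-21710 + 12*(-282)) = 1/(-21710 - 3384) = 1/(-25094) = -1/25094 ≈ -3.9850e-5)
(-303150 + v)*(J + K) = (-303150 - 2695)*(757953 - 1/25094) = -305845*19020072581/25094 = -5817194098535945/25094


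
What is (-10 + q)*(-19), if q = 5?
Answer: 95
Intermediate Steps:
(-10 + q)*(-19) = (-10 + 5)*(-19) = -5*(-19) = 95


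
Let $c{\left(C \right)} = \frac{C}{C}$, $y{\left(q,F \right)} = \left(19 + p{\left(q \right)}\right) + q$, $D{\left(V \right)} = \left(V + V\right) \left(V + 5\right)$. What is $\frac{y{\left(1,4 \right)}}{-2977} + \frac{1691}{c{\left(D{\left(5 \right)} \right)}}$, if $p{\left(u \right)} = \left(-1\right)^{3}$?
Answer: $\frac{5034088}{2977} \approx 1691.0$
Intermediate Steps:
$p{\left(u \right)} = -1$
$D{\left(V \right)} = 2 V \left(5 + V\right)$
$y{\left(q,F \right)} = 18 + q$ ($y{\left(q,F \right)} = \left(19 - 1\right) + q = 18 + q$)
$c{\left(C \right)} = 1$
$\frac{y{\left(1,4 \right)}}{-2977} + \frac{1691}{c{\left(D{\left(5 \right)} \right)}} = \frac{18 + 1}{-2977} + \frac{1691}{1} = 19 \left(- \frac{1}{2977}\right) + 1691 \cdot 1 = - \frac{19}{2977} + 1691 = \frac{5034088}{2977}$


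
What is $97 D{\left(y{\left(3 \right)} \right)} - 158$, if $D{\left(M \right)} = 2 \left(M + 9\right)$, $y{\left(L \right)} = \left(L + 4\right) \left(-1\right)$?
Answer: $230$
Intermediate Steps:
$y{\left(L \right)} = -4 - L$ ($y{\left(L \right)} = \left(4 + L\right) \left(-1\right) = -4 - L$)
$D{\left(M \right)} = 18 + 2 M$ ($D{\left(M \right)} = 2 \left(9 + M\right) = 18 + 2 M$)
$97 D{\left(y{\left(3 \right)} \right)} - 158 = 97 \left(18 + 2 \left(-4 - 3\right)\right) - 158 = 97 \left(18 + 2 \left(-7\right)\right) - 158 = 97 \left(18 - 14\right) - 158 = 97 \cdot 4 - 158 = 388 - 158 = 230$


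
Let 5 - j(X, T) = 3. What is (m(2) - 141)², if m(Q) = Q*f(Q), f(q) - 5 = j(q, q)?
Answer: 16129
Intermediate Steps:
j(X, T) = 2 (j(X, T) = 5 - 1*3 = 5 - 3 = 2)
f(q) = 7 (f(q) = 5 + 2 = 7)
m(Q) = 7*Q (m(Q) = Q*7 = 7*Q)
(m(2) - 141)² = (7*2 - 141)² = (14 - 141)² = (-127)² = 16129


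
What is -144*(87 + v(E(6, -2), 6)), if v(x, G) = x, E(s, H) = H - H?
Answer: -12528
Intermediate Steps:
E(s, H) = 0
-144*(87 + v(E(6, -2), 6)) = -144*(87 + 0) = -144*87 = -12528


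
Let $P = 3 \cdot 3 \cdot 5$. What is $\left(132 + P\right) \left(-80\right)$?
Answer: $-14160$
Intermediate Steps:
$P = 45$ ($P = 9 \cdot 5 = 45$)
$\left(132 + P\right) \left(-80\right) = \left(132 + 45\right) \left(-80\right) = 177 \left(-80\right) = -14160$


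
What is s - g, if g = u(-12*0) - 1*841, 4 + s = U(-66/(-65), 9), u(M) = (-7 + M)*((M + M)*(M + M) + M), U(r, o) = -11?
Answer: 826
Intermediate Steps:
u(M) = (-7 + M)*(M + 4*M**2) (u(M) = (-7 + M)*((2*M)*(2*M) + M) = (-7 + M)*(4*M**2 + M) = (-7 + M)*(M + 4*M**2))
s = -15 (s = -4 - 11 = -15)
g = -841 (g = (-12*0)*(-7 - (-324)*0 + 4*(-12*0)**2) - 1*841 = 0*(-7 - 27*0 + 4*0**2) - 841 = 0*(-7 + 0 + 4*0) - 841 = 0*(-7 + 0 + 0) - 841 = 0*(-7) - 841 = 0 - 841 = -841)
s - g = -15 - 1*(-841) = -15 + 841 = 826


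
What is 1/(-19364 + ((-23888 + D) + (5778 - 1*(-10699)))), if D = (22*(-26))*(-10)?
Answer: -1/21055 ≈ -4.7495e-5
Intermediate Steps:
D = 5720 (D = -572*(-10) = 5720)
1/(-19364 + ((-23888 + D) + (5778 - 1*(-10699)))) = 1/(-19364 + ((-23888 + 5720) + (5778 - 1*(-10699)))) = 1/(-19364 + (-18168 + (5778 + 10699))) = 1/(-19364 + (-18168 + 16477)) = 1/(-19364 - 1691) = 1/(-21055) = -1/21055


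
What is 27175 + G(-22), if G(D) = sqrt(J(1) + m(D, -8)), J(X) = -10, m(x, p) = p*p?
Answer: 27175 + 3*sqrt(6) ≈ 27182.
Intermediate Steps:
m(x, p) = p**2
G(D) = 3*sqrt(6) (G(D) = sqrt(-10 + (-8)**2) = sqrt(-10 + 64) = sqrt(54) = 3*sqrt(6))
27175 + G(-22) = 27175 + 3*sqrt(6)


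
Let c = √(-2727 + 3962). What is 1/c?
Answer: √1235/1235 ≈ 0.028456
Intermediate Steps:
c = √1235 ≈ 35.143
1/c = 1/(√1235) = √1235/1235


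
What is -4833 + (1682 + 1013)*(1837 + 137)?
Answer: 5315097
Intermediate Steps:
-4833 + (1682 + 1013)*(1837 + 137) = -4833 + 2695*1974 = -4833 + 5319930 = 5315097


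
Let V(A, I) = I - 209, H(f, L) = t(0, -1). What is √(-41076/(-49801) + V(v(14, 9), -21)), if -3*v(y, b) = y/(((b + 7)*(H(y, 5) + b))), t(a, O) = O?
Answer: I*√568386482354/49801 ≈ 15.139*I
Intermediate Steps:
H(f, L) = -1
v(y, b) = -y/(3*(-1 + b)*(7 + b)) (v(y, b) = -y/(3*((b + 7)*(-1 + b))) = -y/(3*((7 + b)*(-1 + b))) = -y/(3*((-1 + b)*(7 + b))) = -y*1/((-1 + b)*(7 + b))/3 = -y/(3*(-1 + b)*(7 + b)))
V(A, I) = -209 + I
√(-41076/(-49801) + V(v(14, 9), -21)) = √(-41076/(-49801) + (-209 - 21)) = √(-41076*(-1/49801) - 230) = √(41076/49801 - 230) = √(-11413154/49801) = I*√568386482354/49801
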